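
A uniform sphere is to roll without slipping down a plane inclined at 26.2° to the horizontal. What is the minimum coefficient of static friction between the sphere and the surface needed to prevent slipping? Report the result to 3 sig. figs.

With I = (2/5)MR², the ratio k = I/(MR²) is 0.4.
Along the incline Mg sinθ − f = Ma, and torque about the center fR = Iα = kMR²(a/R) gives f = kMa.
These give a = g sinθ/(1+k) and the required friction f = kMg sinθ/(1+k).
The normal force is N = Mg cosθ, so μ_min = f/N = k tanθ/(1+k).
μ_min = 0.4 × tan26.2° / 1.4 ≈ 0.141.

μ_min ≈ 0.141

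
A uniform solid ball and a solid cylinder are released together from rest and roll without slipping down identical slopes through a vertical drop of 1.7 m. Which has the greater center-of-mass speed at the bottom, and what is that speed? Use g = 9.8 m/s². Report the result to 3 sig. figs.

For rolling without slipping, Mgh = ½(1+k)Mv² where k = I/(MR²), so v = √(2gh/(1+k)).
Uniform solid ball: k = 0.4, giving v = √(2×9.8×1.7/1.4) = 4.879 m/s.
Solid cylinder: k = 0.5, giving v = √(2×9.8×1.7/1.5) = 4.713 m/s.
The smaller k wins: the uniform solid ball, at ≈ 4.88 m/s.

the uniform solid ball, at v ≈ 4.88 m/s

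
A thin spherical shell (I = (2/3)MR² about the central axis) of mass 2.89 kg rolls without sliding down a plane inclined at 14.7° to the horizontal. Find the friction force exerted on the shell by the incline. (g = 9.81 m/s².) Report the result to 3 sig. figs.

f ≈ 2.88 N

With I = (2/3)MR², the ratio k = I/(MR²) is 2/3.
Along the incline Mg sinθ − f = Ma, and torque about the center fR = Iα = kMR²(a/R) gives f = kMa.
Combining, a = g sinθ/(1+k) and f = kMa = kMg sinθ/(1+k).
f = (2/3) × 2.89 × 9.81 × sin14.7° / 1.667 ≈ 2.88 N.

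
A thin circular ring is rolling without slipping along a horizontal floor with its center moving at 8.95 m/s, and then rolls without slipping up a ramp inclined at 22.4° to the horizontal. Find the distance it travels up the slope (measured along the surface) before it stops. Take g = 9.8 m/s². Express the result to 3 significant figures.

d ≈ 21.4 m

Here I = MR², so the shape factor k = I/(MR²) = 1.
Since it rolls without slipping, ω = v/R and KE = ½Mv² + ½Iω² = ½(1+k)Mv² = Mv².
Setting this equal to Mgh gives the vertical rise h = (1+k)v₀²/(2g) = 2×8.95²/(2×9.8) = 8.174 m.
The distance along the slope is d = h/sinθ = 8.174/sin22.4° ≈ 21.4 m.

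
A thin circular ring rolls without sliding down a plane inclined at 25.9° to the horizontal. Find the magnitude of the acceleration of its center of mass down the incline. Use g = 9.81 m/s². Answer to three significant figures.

The moment of inertia is MR², giving k ≡ I/(MR²) = 1.
Along the incline Mg sinθ − f = Ma, and torque about the center fR = Iα = kMR²(a/R) gives f = kMa.
Eliminating f: Mg sinθ = (1+k)Ma, so a = g sinθ/(1+k) = 9.81 × sin25.9° / 2 ≈ 2.14 m/s².

a ≈ 2.14 m/s²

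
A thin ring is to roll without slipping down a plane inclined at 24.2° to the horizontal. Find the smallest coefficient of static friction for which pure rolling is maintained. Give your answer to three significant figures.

μ_min ≈ 0.225

Here I = MR², so the shape factor k = I/(MR²) = 1.
Along the incline Mg sinθ − f = Ma, and torque about the center fR = Iα = kMR²(a/R) gives f = kMa.
These give a = g sinθ/(1+k) and the required friction f = kMg sinθ/(1+k).
The normal force is N = Mg cosθ, so μ_min = f/N = k tanθ/(1+k).
μ_min = 1 × tan24.2° / 2 ≈ 0.225.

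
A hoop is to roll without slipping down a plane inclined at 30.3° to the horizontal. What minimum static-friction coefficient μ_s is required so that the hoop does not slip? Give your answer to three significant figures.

For this body I = MR², i.e. k = I/(MR²) = 1.
Translational: Mg sinθ − f = Ma. Rotational about the CM: fR = Iα = kMRa, so f = kMa.
These give a = g sinθ/(1+k) and the required friction f = kMg sinθ/(1+k).
With N = Mg cosθ, the no-slip condition f ≤ μN gives μ_min = f/N = k tanθ/(1+k).
μ_min = 1 × tan30.3° / 2 ≈ 0.292.

μ_min ≈ 0.292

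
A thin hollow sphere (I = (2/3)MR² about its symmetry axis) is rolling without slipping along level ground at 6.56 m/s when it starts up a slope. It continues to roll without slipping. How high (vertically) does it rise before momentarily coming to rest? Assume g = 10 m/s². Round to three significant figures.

h ≈ 3.59 m

For this body I = (2/3)MR², i.e. k = I/(MR²) = 2/3.
The rolling condition ω = v/R makes the rotational term ½I(v/R)² = ½kMv², so KE_total = ½(1+k)Mv² = (5/6)Mv².
At the top the kinetic energy is zero, so (5/6)Mv₀² = Mgh.
Thus h = (1+k)v₀²/(2g) = 1.667 × 6.56² / (2 × 10) ≈ 3.59 m.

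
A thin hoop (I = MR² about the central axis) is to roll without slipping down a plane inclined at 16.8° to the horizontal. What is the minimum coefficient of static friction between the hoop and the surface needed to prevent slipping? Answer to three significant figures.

The moment of inertia is MR², giving k ≡ I/(MR²) = 1.
Newton's second law down the slope: Mg sinθ − f = Ma. The torque equation fR = Iα (with α = a/R) gives f = kMa.
These give a = g sinθ/(1+k) and the required friction f = kMg sinθ/(1+k).
The normal force is N = Mg cosθ, so μ_min = f/N = k tanθ/(1+k).
μ_min = 1 × tan16.8° / 2 ≈ 0.151.

μ_min ≈ 0.151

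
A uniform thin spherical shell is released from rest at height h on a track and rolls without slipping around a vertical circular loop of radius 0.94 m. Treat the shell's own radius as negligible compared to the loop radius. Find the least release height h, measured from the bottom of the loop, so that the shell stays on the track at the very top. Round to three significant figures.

h_min ≈ 2.66 m

Here I = (2/3)MR², so the shape factor k = I/(MR²) = 2/3.
At the top, contact is just lost when gravity alone supplies the centripetal force: Mg = Mv_top²/r, i.e. v_top² = gr.
With ω = v/R, the kinetic energy at speed v is ½(1+k)Mv² = (5/6)Mv².
Energy conservation from release (height h) to the top (height 2r): Mgh = Mg(2r) + (5/6)M·gr.
Thus h_min = 2r + (1+k)r/2 = r(2 + 1.667/2) = 0.94 × 2.833 ≈ 2.66 m.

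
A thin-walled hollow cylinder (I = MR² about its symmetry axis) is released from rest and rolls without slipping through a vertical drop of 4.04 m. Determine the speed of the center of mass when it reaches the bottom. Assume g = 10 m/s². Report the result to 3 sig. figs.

v ≈ 6.36 m/s

With I = MR², the ratio k = I/(MR²) is 1.
Rolling without slipping gives ω = v/R, so the total kinetic energy is ½Mv² + ½Iω² = ½(1+k)Mv² = Mv².
Energy conservation: Mgh = Mv², so v = √(2gh/(1+k)) = √(2 × 10 × 4.04 / 2) ≈ 6.36 m/s.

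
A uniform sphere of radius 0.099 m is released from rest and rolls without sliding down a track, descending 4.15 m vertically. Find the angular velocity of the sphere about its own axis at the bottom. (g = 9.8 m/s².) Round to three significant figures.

With I = (2/5)MR², the ratio k = I/(MR²) is 0.4.
Rolling without slipping gives ω = v/R, so the total kinetic energy is ½Mv² + ½Iω² = ½(1+k)Mv² = (7/10)Mv².
Energy conservation Mgh = ½(1+k)Mv² gives v = √(2gh/(1+k)) = √(2 × 9.8 × 4.15 / 1.4) = 7.622 m/s.
The angular speed follows from ω = v/R = 7.622/0.099 ≈ 77.0 rad/s.

ω ≈ 77.0 rad/s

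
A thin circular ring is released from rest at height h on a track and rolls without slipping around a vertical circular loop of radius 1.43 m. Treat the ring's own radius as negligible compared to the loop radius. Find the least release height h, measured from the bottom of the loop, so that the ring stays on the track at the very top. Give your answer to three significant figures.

h_min ≈ 4.29 m

For this body I = MR², i.e. k = I/(MR²) = 1.
At the top of the loop, the minimum-contact condition is Mg = Mv_top²/r, so v_top² = gr.
With ω = v/R, the kinetic energy at speed v is ½(1+k)Mv² = Mv².
Energy conservation from release (height h) to the top (height 2r): Mgh = Mg(2r) + M·gr.
Thus h_min = 2r + (1+k)r/2 = r(2 + 2/2) = 1.43 × 3 ≈ 4.29 m.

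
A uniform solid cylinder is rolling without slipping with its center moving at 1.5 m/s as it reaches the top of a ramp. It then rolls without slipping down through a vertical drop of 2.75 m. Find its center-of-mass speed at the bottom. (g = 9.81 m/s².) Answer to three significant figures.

With I = (1/2)MR², the ratio k = I/(MR²) is 0.5.
Since it rolls without slipping, ω = v/R and KE = ½Mv² + ½Iω² = ½(1+k)Mv² = (3/4)Mv².
Energy conservation: (3/4)Mv₀² + Mgh = (3/4)Mv², so v² = v₀² + 2gh/(1+k).
v = √(1.5² + 2×9.81×2.75/1.5) = √38.22 ≈ 6.18 m/s.

v ≈ 6.18 m/s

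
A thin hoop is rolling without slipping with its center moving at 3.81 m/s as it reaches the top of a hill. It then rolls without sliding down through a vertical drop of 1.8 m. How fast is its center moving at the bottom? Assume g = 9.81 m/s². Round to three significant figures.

v ≈ 5.67 m/s

The moment of inertia is MR², giving k ≡ I/(MR²) = 1.
Rolling without slipping gives ω = v/R, so the total kinetic energy is ½Mv² + ½Iω² = ½(1+k)Mv² = Mv².
Energy conservation: Mv₀² + Mgh = Mv², so v² = v₀² + 2gh/(1+k).
v = √(3.81² + 2×9.81×1.8/2) = √32.17 ≈ 5.67 m/s.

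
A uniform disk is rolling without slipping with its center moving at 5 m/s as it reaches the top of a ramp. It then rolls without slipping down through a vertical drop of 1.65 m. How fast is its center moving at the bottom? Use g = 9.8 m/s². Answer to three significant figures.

v ≈ 6.82 m/s

With I = (1/2)MR², the ratio k = I/(MR²) is 0.5.
Rolling without slipping gives ω = v/R, so the total kinetic energy is ½Mv² + ½Iω² = ½(1+k)Mv² = (3/4)Mv².
Energy conservation: (3/4)Mv₀² + Mgh = (3/4)Mv², so v² = v₀² + 2gh/(1+k).
v = √(5² + 2×9.8×1.65/1.5) = √46.56 ≈ 6.82 m/s.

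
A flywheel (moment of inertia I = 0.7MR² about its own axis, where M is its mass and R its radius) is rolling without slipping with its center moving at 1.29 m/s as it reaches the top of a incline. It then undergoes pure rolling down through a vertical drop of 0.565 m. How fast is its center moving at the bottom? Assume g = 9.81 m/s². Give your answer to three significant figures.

v ≈ 2.86 m/s

Here I = 0.7MR², so the shape factor k = I/(MR²) = 0.7.
Rolling without slipping gives ω = v/R, so the total kinetic energy is ½Mv² + ½Iω² = ½(1+k)Mv² = (17/20)Mv².
Energy conservation: (17/20)Mv₀² + Mgh = (17/20)Mv², so v² = v₀² + 2gh/(1+k).
v = √(1.29² + 2×9.81×0.565/1.7) = √8.185 ≈ 2.86 m/s.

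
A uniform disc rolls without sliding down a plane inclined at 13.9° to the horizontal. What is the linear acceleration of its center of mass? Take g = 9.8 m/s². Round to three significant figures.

Here I = (1/2)MR², so the shape factor k = I/(MR²) = 0.5.
Newton's second law down the slope: Mg sinθ − f = Ma. The torque equation fR = Iα (with α = a/R) gives f = kMa.
Eliminating f: Mg sinθ = (1+k)Ma, so a = g sinθ/(1+k) = 9.8 × sin13.9° / 1.5 ≈ 1.57 m/s².

a ≈ 1.57 m/s²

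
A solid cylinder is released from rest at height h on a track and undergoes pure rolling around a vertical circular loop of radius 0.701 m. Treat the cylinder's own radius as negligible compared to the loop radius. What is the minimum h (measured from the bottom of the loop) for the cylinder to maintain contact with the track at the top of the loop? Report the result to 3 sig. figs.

h_min ≈ 1.93 m

Here I = (1/2)MR², so the shape factor k = I/(MR²) = 0.5.
At the top, contact is just lost when gravity alone supplies the centripetal force: Mg = Mv_top²/r, i.e. v_top² = gr.
With ω = v/R, the kinetic energy at speed v is ½(1+k)Mv² = (3/4)Mv².
Energy conservation from release (height h) to the top (height 2r): Mgh = Mg(2r) + (3/4)M·gr.
Thus h_min = 2r + (1+k)r/2 = r(2 + 1.5/2) = 0.701 × 2.75 ≈ 1.93 m.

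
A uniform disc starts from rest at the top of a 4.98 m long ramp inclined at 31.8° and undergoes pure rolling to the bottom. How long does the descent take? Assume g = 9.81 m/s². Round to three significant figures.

t ≈ 1.70 s

For this body I = (1/2)MR², i.e. k = I/(MR²) = 0.5.
Translational: Mg sinθ − f = Ma. Rotational about the CM: fR = Iα = kMRa, so f = kMa.
Hence a = g sinθ/(1+k) = 9.81×sin31.8°/1.5 = 3.446 m/s².
Starting from rest, L = ½at², so t = √(2L/a) = √(2×4.98/3.446) ≈ 1.70 s.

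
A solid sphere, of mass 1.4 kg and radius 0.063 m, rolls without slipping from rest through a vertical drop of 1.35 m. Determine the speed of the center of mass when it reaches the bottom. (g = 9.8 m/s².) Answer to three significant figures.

v ≈ 4.35 m/s

For this body I = (2/5)MR², i.e. k = I/(MR²) = 0.4.
The rolling condition ω = v/R makes the rotational term ½I(v/R)² = ½kMv², so KE_total = ½(1+k)Mv² = (7/10)Mv².
Energy conservation: Mgh = (7/10)Mv², so v = √(2gh/(1+k)) = √(2 × 9.8 × 1.35 / 1.4) ≈ 4.35 m/s.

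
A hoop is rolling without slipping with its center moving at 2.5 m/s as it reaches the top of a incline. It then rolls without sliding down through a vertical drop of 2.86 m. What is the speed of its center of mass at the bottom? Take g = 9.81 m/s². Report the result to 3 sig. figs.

The moment of inertia is MR², giving k ≡ I/(MR²) = 1.
Since it rolls without slipping, ω = v/R and KE = ½Mv² + ½Iω² = ½(1+k)Mv² = Mv².
Energy conservation: Mv₀² + Mgh = Mv², so v² = v₀² + 2gh/(1+k).
v = √(2.5² + 2×9.81×2.86/2) = √34.31 ≈ 5.86 m/s.

v ≈ 5.86 m/s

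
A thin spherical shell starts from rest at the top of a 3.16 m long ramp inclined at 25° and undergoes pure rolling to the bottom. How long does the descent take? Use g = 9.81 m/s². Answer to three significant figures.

With I = (2/3)MR², the ratio k = I/(MR²) is 2/3.
Along the incline Mg sinθ − f = Ma, and torque about the center fR = Iα = kMR²(a/R) gives f = kMa.
Hence a = g sinθ/(1+k) = 9.81×sin25°/1.667 = 2.488 m/s².
Starting from rest, L = ½at², so t = √(2L/a) = √(2×3.16/2.488) ≈ 1.59 s.

t ≈ 1.59 s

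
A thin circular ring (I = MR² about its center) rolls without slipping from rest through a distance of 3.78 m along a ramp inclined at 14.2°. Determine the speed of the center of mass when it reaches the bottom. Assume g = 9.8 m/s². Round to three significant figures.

Here I = MR², so the shape factor k = I/(MR²) = 1.
The rolling condition ω = v/R makes the rotational term ½I(v/R)² = ½kMv², so KE_total = ½(1+k)Mv² = Mv².
The vertical drop is h = L sinθ = 3.78 × sin14.2° = 0.9273 m.
Setting Mgh = Mv² gives v = √(2gh/(1+k)) = √(2·9.8·0.9273/2) ≈ 3.01 m/s.

v ≈ 3.01 m/s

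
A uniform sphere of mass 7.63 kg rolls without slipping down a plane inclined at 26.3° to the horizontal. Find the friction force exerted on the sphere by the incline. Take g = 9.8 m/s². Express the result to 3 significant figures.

f ≈ 9.47 N

For this body I = (2/5)MR², i.e. k = I/(MR²) = 0.4.
Along the incline Mg sinθ − f = Ma, and torque about the center fR = Iα = kMR²(a/R) gives f = kMa.
Combining, a = g sinθ/(1+k) and f = kMa = kMg sinθ/(1+k).
f = 0.4 × 7.63 × 9.8 × sin26.3° / 1.4 ≈ 9.47 N.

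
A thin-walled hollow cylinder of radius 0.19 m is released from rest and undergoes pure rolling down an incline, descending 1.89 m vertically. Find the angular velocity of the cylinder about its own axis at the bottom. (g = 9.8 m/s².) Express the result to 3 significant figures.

With I = MR², the ratio k = I/(MR²) is 1.
Pure rolling means v = ωR; then KE = ½Mv² + ½I(v/R)² = ½(1+k)Mv² = Mv².
Energy conservation Mgh = ½(1+k)Mv² gives v = √(2gh/(1+k)) = √(2 × 9.8 × 1.89 / 2) = 4.304 m/s.
Then ω = v/R = 4.304 / 0.19 ≈ 22.7 rad/s.

ω ≈ 22.7 rad/s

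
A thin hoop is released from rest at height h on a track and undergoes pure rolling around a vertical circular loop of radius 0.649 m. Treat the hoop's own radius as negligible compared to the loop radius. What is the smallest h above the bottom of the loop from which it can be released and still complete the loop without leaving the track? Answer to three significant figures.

For this body I = MR², i.e. k = I/(MR²) = 1.
At the top, contact is just lost when gravity alone supplies the centripetal force: Mg = Mv_top²/r, i.e. v_top² = gr.
With ω = v/R, the kinetic energy at speed v is ½(1+k)Mv² = Mv².
Energy conservation from release (height h) to the top (height 2r): Mgh = Mg(2r) + M·gr.
Thus h_min = 2r + (1+k)r/2 = r(2 + 2/2) = 0.649 × 3 ≈ 1.95 m.

h_min ≈ 1.95 m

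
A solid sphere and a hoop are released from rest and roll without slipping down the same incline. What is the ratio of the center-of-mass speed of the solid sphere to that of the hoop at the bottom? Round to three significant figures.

v_ratio ≈ 1.20

Each satisfies Mgh = ½(1+k)Mv² with k = I/(MR²), so v ∝ 1/√(1+k).
For the solid sphere k = 0.4; for the hoop k = 1.
v₁/v₂ = √((1+k₂)/(1+k₁)) = √(2/1.4) ≈ 1.20.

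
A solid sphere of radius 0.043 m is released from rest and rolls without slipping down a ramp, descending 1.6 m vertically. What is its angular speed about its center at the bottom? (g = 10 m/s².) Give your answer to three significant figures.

ω ≈ 111 rad/s

The moment of inertia is (2/5)MR², giving k ≡ I/(MR²) = 0.4.
Since it rolls without slipping, ω = v/R and KE = ½Mv² + ½Iω² = ½(1+k)Mv² = (7/10)Mv².
Energy conservation Mgh = ½(1+k)Mv² gives v = √(2gh/(1+k)) = √(2 × 10 × 1.6 / 1.4) = 4.781 m/s.
The angular speed follows from ω = v/R = 4.781/0.043 ≈ 111 rad/s.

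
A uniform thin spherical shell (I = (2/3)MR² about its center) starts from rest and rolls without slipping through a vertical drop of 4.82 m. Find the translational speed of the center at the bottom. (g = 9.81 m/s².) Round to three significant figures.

For this body I = (2/3)MR², i.e. k = I/(MR²) = 2/3.
Pure rolling means v = ωR; then KE = ½Mv² + ½I(v/R)² = ½(1+k)Mv² = (5/6)Mv².
Energy conservation: Mgh = (5/6)Mv², so v = √(2gh/(1+k)) = √(2 × 9.81 × 4.82 / 1.667) ≈ 7.53 m/s.

v ≈ 7.53 m/s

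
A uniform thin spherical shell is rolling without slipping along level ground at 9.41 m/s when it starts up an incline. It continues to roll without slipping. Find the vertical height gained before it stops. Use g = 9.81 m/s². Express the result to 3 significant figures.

With I = (2/3)MR², the ratio k = I/(MR²) is 2/3.
The rolling condition ω = v/R makes the rotational term ½I(v/R)² = ½kMv², so KE_total = ½(1+k)Mv² = (5/6)Mv².
At the top the kinetic energy is zero, so (5/6)Mv₀² = Mgh.
Thus h = (1+k)v₀²/(2g) = 1.667 × 9.41² / (2 × 9.81) ≈ 7.52 m.

h ≈ 7.52 m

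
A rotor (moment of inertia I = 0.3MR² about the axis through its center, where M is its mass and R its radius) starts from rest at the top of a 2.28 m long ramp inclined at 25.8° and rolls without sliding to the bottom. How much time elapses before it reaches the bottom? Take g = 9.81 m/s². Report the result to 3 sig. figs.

t ≈ 1.18 s

With I = 0.3MR², the ratio k = I/(MR²) is 0.3.
Newton's second law down the slope: Mg sinθ − f = Ma. The torque equation fR = Iα (with α = a/R) gives f = kMa.
Hence a = g sinθ/(1+k) = 9.81×sin25.8°/1.3 = 3.284 m/s².
With constant a from rest, t = √(2L/a) = √(2·2.28/3.284) ≈ 1.18 s.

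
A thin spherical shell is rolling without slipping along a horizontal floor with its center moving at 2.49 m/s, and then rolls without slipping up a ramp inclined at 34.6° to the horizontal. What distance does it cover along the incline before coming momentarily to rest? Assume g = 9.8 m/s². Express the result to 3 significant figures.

Here I = (2/3)MR², so the shape factor k = I/(MR²) = 2/3.
Pure rolling means v = ωR; then KE = ½Mv² + ½I(v/R)² = ½(1+k)Mv² = (5/6)Mv².
Setting this equal to Mgh gives the vertical rise h = (1+k)v₀²/(2g) = 1.667×2.49²/(2×9.8) = 0.5272 m.
The distance along the slope is d = h/sinθ = 0.5272/sin34.6° ≈ 0.928 m.

d ≈ 0.928 m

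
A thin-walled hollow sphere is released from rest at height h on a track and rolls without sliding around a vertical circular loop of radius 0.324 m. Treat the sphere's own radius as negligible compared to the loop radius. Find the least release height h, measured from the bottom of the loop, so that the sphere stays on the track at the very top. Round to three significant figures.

h_min ≈ 0.918 m

With I = (2/3)MR², the ratio k = I/(MR²) is 2/3.
At the top of the loop, the minimum-contact condition is Mg = Mv_top²/r, so v_top² = gr.
With ω = v/R, the kinetic energy at speed v is ½(1+k)Mv² = (5/6)Mv².
Energy conservation from release (height h) to the top (height 2r): Mgh = Mg(2r) + (5/6)M·gr.
Thus h_min = 2r + (1+k)r/2 = r(2 + 1.667/2) = 0.324 × 2.833 ≈ 0.918 m.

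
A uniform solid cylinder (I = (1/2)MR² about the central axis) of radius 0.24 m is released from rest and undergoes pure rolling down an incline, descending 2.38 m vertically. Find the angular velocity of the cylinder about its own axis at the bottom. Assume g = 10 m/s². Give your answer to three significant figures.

The moment of inertia is (1/2)MR², giving k ≡ I/(MR²) = 0.5.
The rolling condition ω = v/R makes the rotational term ½I(v/R)² = ½kMv², so KE_total = ½(1+k)Mv² = (3/4)Mv².
Energy conservation Mgh = ½(1+k)Mv² gives v = √(2gh/(1+k)) = √(2 × 10 × 2.38 / 1.5) = 5.633 m/s.
Then ω = v/R = 5.633 / 0.24 ≈ 23.5 rad/s.

ω ≈ 23.5 rad/s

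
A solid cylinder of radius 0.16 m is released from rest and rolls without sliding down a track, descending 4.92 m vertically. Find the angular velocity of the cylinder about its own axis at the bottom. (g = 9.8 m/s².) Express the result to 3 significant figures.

ω ≈ 50.1 rad/s

Here I = (1/2)MR², so the shape factor k = I/(MR²) = 0.5.
The rolling condition ω = v/R makes the rotational term ½I(v/R)² = ½kMv², so KE_total = ½(1+k)Mv² = (3/4)Mv².
Energy conservation Mgh = ½(1+k)Mv² gives v = √(2gh/(1+k)) = √(2 × 9.8 × 4.92 / 1.5) = 8.018 m/s.
The angular speed follows from ω = v/R = 8.018/0.16 ≈ 50.1 rad/s.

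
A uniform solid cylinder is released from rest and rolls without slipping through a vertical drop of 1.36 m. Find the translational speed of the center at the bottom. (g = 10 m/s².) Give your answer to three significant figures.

With I = (1/2)MR², the ratio k = I/(MR²) is 0.5.
Pure rolling means v = ωR; then KE = ½Mv² + ½I(v/R)² = ½(1+k)Mv² = (3/4)Mv².
Setting Mgh = (3/4)Mv² gives v = √(2gh/(1+k)) = √(2·10·1.36/1.5) ≈ 4.26 m/s.

v ≈ 4.26 m/s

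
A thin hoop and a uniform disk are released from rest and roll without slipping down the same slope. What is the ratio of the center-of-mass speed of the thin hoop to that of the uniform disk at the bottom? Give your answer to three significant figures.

v_ratio ≈ 0.866

Each satisfies Mgh = ½(1+k)Mv² with k = I/(MR²), so v ∝ 1/√(1+k).
For the thin hoop k = 1; for the uniform disk k = 0.5.
v₁/v₂ = √((1+k₂)/(1+k₁)) = √(1.5/2) ≈ 0.866.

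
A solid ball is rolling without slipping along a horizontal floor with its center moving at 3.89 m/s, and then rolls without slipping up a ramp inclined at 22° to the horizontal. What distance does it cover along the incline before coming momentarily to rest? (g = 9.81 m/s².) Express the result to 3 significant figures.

Here I = (2/5)MR², so the shape factor k = I/(MR²) = 0.4.
The rolling condition ω = v/R makes the rotational term ½I(v/R)² = ½kMv², so KE_total = ½(1+k)Mv² = (7/10)Mv².
Setting this equal to Mgh gives the vertical rise h = (1+k)v₀²/(2g) = 1.4×3.89²/(2×9.81) = 1.08 m.
The distance along the slope is d = h/sinθ = 1.08/sin22° ≈ 2.88 m.

d ≈ 2.88 m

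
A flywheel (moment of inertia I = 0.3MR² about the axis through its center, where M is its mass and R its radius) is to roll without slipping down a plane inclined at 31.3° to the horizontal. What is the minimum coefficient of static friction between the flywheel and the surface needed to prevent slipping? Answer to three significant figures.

μ_min ≈ 0.140

The moment of inertia is 0.3MR², giving k ≡ I/(MR²) = 0.3.
Newton's second law down the slope: Mg sinθ − f = Ma. The torque equation fR = Iα (with α = a/R) gives f = kMa.
These give a = g sinθ/(1+k) and the required friction f = kMg sinθ/(1+k).
With N = Mg cosθ, the no-slip condition f ≤ μN gives μ_min = f/N = k tanθ/(1+k).
μ_min = 0.3 × tan31.3° / 1.3 ≈ 0.140.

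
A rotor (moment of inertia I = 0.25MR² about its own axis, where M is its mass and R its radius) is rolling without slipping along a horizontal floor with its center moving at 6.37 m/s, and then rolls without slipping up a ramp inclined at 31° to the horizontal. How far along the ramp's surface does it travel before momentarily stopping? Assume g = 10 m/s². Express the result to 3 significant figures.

d ≈ 4.92 m

For this body I = 0.25MR², i.e. k = I/(MR²) = 0.25.
Since it rolls without slipping, ω = v/R and KE = ½Mv² + ½Iω² = ½(1+k)Mv² = (5/8)Mv².
Setting this equal to Mgh gives the vertical rise h = (1+k)v₀²/(2g) = 1.25×6.37²/(2×10) = 2.536 m.
The distance along the slope is d = h/sinθ = 2.536/sin31° ≈ 4.92 m.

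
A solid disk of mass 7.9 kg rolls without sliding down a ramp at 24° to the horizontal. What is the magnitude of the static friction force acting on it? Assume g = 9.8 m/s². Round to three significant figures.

With I = (1/2)MR², the ratio k = I/(MR²) is 0.5.
Newton's second law down the slope: Mg sinθ − f = Ma. The torque equation fR = Iα (with α = a/R) gives f = kMa.
Combining, a = g sinθ/(1+k) and f = kMa = kMg sinθ/(1+k).
f = 0.5 × 7.9 × 9.8 × sin24° / 1.5 ≈ 10.5 N.

f ≈ 10.5 N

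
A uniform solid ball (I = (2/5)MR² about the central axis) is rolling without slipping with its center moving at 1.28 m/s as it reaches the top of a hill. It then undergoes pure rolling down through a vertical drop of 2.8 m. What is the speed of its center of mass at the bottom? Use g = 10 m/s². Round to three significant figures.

v ≈ 6.45 m/s

For this body I = (2/5)MR², i.e. k = I/(MR²) = 0.4.
Since it rolls without slipping, ω = v/R and KE = ½Mv² + ½Iω² = ½(1+k)Mv² = (7/10)Mv².
Energy conservation: (7/10)Mv₀² + Mgh = (7/10)Mv², so v² = v₀² + 2gh/(1+k).
v = √(1.28² + 2×10×2.8/1.4) = √41.64 ≈ 6.45 m/s.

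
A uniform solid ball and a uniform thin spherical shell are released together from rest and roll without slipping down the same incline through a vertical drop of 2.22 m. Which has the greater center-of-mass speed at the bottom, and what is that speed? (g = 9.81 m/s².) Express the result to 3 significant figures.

the uniform solid ball, at v ≈ 5.58 m/s

For rolling without slipping, Mgh = ½(1+k)Mv² where k = I/(MR²), so v = √(2gh/(1+k)).
Uniform solid ball: k = 0.4, giving v = √(2×9.81×2.22/1.4) = 5.578 m/s.
Uniform thin spherical shell: k = 2/3, giving v = √(2×9.81×2.22/1.667) = 5.112 m/s.
The smaller k wins: the uniform solid ball, at ≈ 5.58 m/s.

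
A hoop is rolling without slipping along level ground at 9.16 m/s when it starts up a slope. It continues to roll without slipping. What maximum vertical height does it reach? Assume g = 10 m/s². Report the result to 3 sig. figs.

Here I = MR², so the shape factor k = I/(MR²) = 1.
Rolling without slipping gives ω = v/R, so the total kinetic energy is ½Mv² + ½Iω² = ½(1+k)Mv² = Mv².
All of this converts to potential energy at the highest point: Mv₀² = Mgh.
Thus h = (1+k)v₀²/(2g) = 2 × 9.16² / (2 × 10) ≈ 8.39 m.

h ≈ 8.39 m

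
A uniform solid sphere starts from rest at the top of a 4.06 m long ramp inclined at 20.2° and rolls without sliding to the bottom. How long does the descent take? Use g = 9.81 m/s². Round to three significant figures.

t ≈ 1.83 s

Here I = (2/5)MR², so the shape factor k = I/(MR²) = 0.4.
Newton's second law down the slope: Mg sinθ − f = Ma. The torque equation fR = Iα (with α = a/R) gives f = kMa.
Hence a = g sinθ/(1+k) = 9.81×sin20.2°/1.4 = 2.42 m/s².
Starting from rest, L = ½at², so t = √(2L/a) = √(2×4.06/2.42) ≈ 1.83 s.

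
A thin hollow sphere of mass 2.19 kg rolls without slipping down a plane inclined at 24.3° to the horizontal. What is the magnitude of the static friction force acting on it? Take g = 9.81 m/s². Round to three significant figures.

f ≈ 3.54 N

For this body I = (2/3)MR², i.e. k = I/(MR²) = 2/3.
Translational: Mg sinθ − f = Ma. Rotational about the CM: fR = Iα = kMRa, so f = kMa.
Combining, a = g sinθ/(1+k) and f = kMa = kMg sinθ/(1+k).
f = (2/3) × 2.19 × 9.81 × sin24.3° / 1.667 ≈ 3.54 N.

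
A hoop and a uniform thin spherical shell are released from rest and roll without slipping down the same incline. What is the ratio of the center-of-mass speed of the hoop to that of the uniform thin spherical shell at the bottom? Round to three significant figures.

v_ratio ≈ 0.913

Each satisfies Mgh = ½(1+k)Mv² with k = I/(MR²), so v ∝ 1/√(1+k).
For the hoop k = 1; for the uniform thin spherical shell k = 2/3.
v₁/v₂ = √((1+k₂)/(1+k₁)) = √(1.667/2) ≈ 0.913.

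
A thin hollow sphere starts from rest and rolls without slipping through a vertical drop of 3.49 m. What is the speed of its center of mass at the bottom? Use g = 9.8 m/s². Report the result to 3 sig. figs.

v ≈ 6.41 m/s

The moment of inertia is (2/3)MR², giving k ≡ I/(MR²) = 2/3.
Pure rolling means v = ωR; then KE = ½Mv² + ½I(v/R)² = ½(1+k)Mv² = (5/6)Mv².
Setting Mgh = (5/6)Mv² gives v = √(2gh/(1+k)) = √(2·9.8·3.49/1.667) ≈ 6.41 m/s.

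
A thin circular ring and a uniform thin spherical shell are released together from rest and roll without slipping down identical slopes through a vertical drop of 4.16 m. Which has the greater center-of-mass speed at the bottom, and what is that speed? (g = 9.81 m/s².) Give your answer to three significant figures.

the uniform thin spherical shell, at v ≈ 7.00 m/s

For rolling without slipping, Mgh = ½(1+k)Mv² where k = I/(MR²), so v = √(2gh/(1+k)).
Thin circular ring: k = 1, giving v = √(2×9.81×4.16/2) = 6.388 m/s.
Uniform thin spherical shell: k = 2/3, giving v = √(2×9.81×4.16/1.667) = 6.998 m/s.
The smaller k wins: the uniform thin spherical shell, at ≈ 7.00 m/s.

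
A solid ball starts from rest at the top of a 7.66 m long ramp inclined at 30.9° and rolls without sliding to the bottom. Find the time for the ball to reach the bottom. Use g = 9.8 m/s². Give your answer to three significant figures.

The moment of inertia is (2/5)MR², giving k ≡ I/(MR²) = 0.4.
Along the incline Mg sinθ − f = Ma, and torque about the center fR = Iα = kMR²(a/R) gives f = kMa.
Hence a = g sinθ/(1+k) = 9.8×sin30.9°/1.4 = 3.595 m/s².
Starting from rest, L = ½at², so t = √(2L/a) = √(2×7.66/3.595) ≈ 2.06 s.

t ≈ 2.06 s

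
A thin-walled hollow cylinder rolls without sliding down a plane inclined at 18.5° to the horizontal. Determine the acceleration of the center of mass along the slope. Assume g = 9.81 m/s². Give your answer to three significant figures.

a ≈ 1.56 m/s²

Here I = MR², so the shape factor k = I/(MR²) = 1.
Newton's second law down the slope: Mg sinθ − f = Ma. The torque equation fR = Iα (with α = a/R) gives f = kMa.
Eliminating f: Mg sinθ = (1+k)Ma, so a = g sinθ/(1+k) = 9.81 × sin18.5° / 2 ≈ 1.56 m/s².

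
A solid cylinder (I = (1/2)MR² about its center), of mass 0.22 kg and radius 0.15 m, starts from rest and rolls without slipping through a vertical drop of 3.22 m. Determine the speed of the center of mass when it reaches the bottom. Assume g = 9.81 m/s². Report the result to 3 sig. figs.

Here I = (1/2)MR², so the shape factor k = I/(MR²) = 0.5.
Since it rolls without slipping, ω = v/R and KE = ½Mv² + ½Iω² = ½(1+k)Mv² = (3/4)Mv².
Setting Mgh = (3/4)Mv² gives v = √(2gh/(1+k)) = √(2·9.81·3.22/1.5) ≈ 6.49 m/s.

v ≈ 6.49 m/s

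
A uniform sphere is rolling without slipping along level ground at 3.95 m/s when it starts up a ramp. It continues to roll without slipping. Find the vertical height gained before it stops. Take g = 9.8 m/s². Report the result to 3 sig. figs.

h ≈ 1.11 m

The moment of inertia is (2/5)MR², giving k ≡ I/(MR²) = 0.4.
Rolling without slipping gives ω = v/R, so the total kinetic energy is ½Mv² + ½Iω² = ½(1+k)Mv² = (7/10)Mv².
All of this converts to potential energy at the highest point: (7/10)Mv₀² = Mgh.
Thus h = (1+k)v₀²/(2g) = 1.4 × 3.95² / (2 × 9.8) ≈ 1.11 m.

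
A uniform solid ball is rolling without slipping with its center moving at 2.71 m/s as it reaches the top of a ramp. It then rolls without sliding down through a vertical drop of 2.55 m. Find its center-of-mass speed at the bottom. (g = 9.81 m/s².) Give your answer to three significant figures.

For this body I = (2/5)MR², i.e. k = I/(MR²) = 0.4.
Since it rolls without slipping, ω = v/R and KE = ½Mv² + ½Iω² = ½(1+k)Mv² = (7/10)Mv².
Energy conservation: (7/10)Mv₀² + Mgh = (7/10)Mv², so v² = v₀² + 2gh/(1+k).
v = √(2.71² + 2×9.81×2.55/1.4) = √43.08 ≈ 6.56 m/s.

v ≈ 6.56 m/s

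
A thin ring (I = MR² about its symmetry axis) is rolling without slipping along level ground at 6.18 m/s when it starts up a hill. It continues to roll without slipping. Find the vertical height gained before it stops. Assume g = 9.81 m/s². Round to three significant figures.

h ≈ 3.89 m

The moment of inertia is MR², giving k ≡ I/(MR²) = 1.
Pure rolling means v = ωR; then KE = ½Mv² + ½I(v/R)² = ½(1+k)Mv² = Mv².
At the top the kinetic energy is zero, so Mv₀² = Mgh.
Thus h = (1+k)v₀²/(2g) = 2 × 6.18² / (2 × 9.81) ≈ 3.89 m.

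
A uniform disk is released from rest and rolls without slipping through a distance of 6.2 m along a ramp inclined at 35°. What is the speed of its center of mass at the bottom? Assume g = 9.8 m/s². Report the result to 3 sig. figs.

For this body I = (1/2)MR², i.e. k = I/(MR²) = 0.5.
Rolling without slipping gives ω = v/R, so the total kinetic energy is ½Mv² + ½Iω² = ½(1+k)Mv² = (3/4)Mv².
The vertical drop is h = L sinθ = 6.2 × sin35° = 3.556 m.
Setting Mgh = (3/4)Mv² gives v = √(2gh/(1+k)) = √(2·9.8·3.556/1.5) ≈ 6.82 m/s.

v ≈ 6.82 m/s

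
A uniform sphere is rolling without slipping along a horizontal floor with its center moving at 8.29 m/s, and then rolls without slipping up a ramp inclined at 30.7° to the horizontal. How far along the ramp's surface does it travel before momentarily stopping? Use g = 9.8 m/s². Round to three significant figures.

d ≈ 9.61 m

With I = (2/5)MR², the ratio k = I/(MR²) is 0.4.
Rolling without slipping gives ω = v/R, so the total kinetic energy is ½Mv² + ½Iω² = ½(1+k)Mv² = (7/10)Mv².
Setting this equal to Mgh gives the vertical rise h = (1+k)v₀²/(2g) = 1.4×8.29²/(2×9.8) = 4.909 m.
The distance along the slope is d = h/sinθ = 4.909/sin30.7° ≈ 9.61 m.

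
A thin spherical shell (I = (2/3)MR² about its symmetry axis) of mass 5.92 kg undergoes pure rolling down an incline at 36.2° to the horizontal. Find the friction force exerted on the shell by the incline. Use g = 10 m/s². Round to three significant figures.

For this body I = (2/3)MR², i.e. k = I/(MR²) = 2/3.
Along the incline Mg sinθ − f = Ma, and torque about the center fR = Iα = kMR²(a/R) gives f = kMa.
Combining, a = g sinθ/(1+k) and f = kMa = kMg sinθ/(1+k).
f = (2/3) × 5.92 × 10 × sin36.2° / 1.667 ≈ 14.0 N.

f ≈ 14.0 N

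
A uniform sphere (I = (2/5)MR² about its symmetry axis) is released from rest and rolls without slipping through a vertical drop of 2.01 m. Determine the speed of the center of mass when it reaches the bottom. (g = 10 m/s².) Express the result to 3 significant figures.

Here I = (2/5)MR², so the shape factor k = I/(MR²) = 0.4.
Pure rolling means v = ωR; then KE = ½Mv² + ½I(v/R)² = ½(1+k)Mv² = (7/10)Mv².
Setting Mgh = (7/10)Mv² gives v = √(2gh/(1+k)) = √(2·10·2.01/1.4) ≈ 5.36 m/s.

v ≈ 5.36 m/s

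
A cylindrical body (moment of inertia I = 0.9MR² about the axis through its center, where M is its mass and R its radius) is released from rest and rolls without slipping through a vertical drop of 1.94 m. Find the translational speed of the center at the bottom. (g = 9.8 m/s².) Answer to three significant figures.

The moment of inertia is 0.9MR², giving k ≡ I/(MR²) = 0.9.
The rolling condition ω = v/R makes the rotational term ½I(v/R)² = ½kMv², so KE_total = ½(1+k)Mv² = (19/20)Mv².
Energy conservation: Mgh = (19/20)Mv², so v = √(2gh/(1+k)) = √(2 × 9.8 × 1.94 / 1.9) ≈ 4.47 m/s.

v ≈ 4.47 m/s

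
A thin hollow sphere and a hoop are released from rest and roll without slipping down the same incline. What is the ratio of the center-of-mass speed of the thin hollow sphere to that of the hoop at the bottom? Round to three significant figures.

Each satisfies Mgh = ½(1+k)Mv² with k = I/(MR²), so v ∝ 1/√(1+k).
For the thin hollow sphere k = 2/3; for the hoop k = 1.
v₁/v₂ = √((1+k₂)/(1+k₁)) = √(2/1.667) ≈ 1.10.

v_ratio ≈ 1.10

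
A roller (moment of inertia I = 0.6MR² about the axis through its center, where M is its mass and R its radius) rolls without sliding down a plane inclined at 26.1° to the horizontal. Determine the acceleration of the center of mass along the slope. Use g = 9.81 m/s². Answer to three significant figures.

With I = 0.6MR², the ratio k = I/(MR²) is 0.6.
Translational: Mg sinθ − f = Ma. Rotational about the CM: fR = Iα = kMRa, so f = kMa.
Eliminating f: Mg sinθ = (1+k)Ma, so a = g sinθ/(1+k) = 9.81 × sin26.1° / 1.6 ≈ 2.70 m/s².

a ≈ 2.70 m/s²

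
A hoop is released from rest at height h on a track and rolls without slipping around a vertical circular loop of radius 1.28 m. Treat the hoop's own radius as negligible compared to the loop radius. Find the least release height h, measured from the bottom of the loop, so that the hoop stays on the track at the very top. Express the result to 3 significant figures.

h_min ≈ 3.84 m

The moment of inertia is MR², giving k ≡ I/(MR²) = 1.
At the top, contact is just lost when gravity alone supplies the centripetal force: Mg = Mv_top²/r, i.e. v_top² = gr.
With ω = v/R, the kinetic energy at speed v is ½(1+k)Mv² = Mv².
Energy conservation from release (height h) to the top (height 2r): Mgh = Mg(2r) + M·gr.
Thus h_min = 2r + (1+k)r/2 = r(2 + 2/2) = 1.28 × 3 ≈ 3.84 m.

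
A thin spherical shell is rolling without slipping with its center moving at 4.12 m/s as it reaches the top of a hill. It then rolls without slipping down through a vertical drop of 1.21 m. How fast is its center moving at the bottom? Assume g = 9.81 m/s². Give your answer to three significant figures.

v ≈ 5.59 m/s

For this body I = (2/3)MR², i.e. k = I/(MR²) = 2/3.
Since it rolls without slipping, ω = v/R and KE = ½Mv² + ½Iω² = ½(1+k)Mv² = (5/6)Mv².
Energy conservation: (5/6)Mv₀² + Mgh = (5/6)Mv², so v² = v₀² + 2gh/(1+k).
v = √(4.12² + 2×9.81×1.21/1.667) = √31.22 ≈ 5.59 m/s.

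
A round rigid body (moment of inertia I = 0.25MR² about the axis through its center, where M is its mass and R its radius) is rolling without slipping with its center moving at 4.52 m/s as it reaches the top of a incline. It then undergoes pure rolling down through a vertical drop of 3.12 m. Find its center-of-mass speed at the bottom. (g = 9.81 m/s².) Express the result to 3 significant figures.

The moment of inertia is 0.25MR², giving k ≡ I/(MR²) = 0.25.
Pure rolling means v = ωR; then KE = ½Mv² + ½I(v/R)² = ½(1+k)Mv² = (5/8)Mv².
Conserving energy between top and bottom: (5/8)Mv² = (5/8)Mv₀² + Mgh, hence v² = v₀² + 2gh/(1+k).
v = √(4.52² + 2×9.81×3.12/1.25) = √69.4 ≈ 8.33 m/s.

v ≈ 8.33 m/s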